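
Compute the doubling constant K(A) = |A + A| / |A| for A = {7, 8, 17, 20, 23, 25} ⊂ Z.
K = |A + A| / |A| = 20/6 = 10/3

Enumerate A + A = {a + b : a, b ∈ A}. With |A| = 6, there are |A|^2 = 36 ordered sum pairs; collecting distinct values, A + A = {14, 15, 16, 24, 25, 27, 28, 30, 31, 32, 33, 34, 37, 40, 42, 43, 45, 46, 48, 50}, so |A + A| = 20. Thus K = 20/6 = 10/3. For comparison, the minimum possible |A + A| over all 6-element sets is 2·6 − 1 = 11 (so min K = 11/6), attained only by arithmetic progressions.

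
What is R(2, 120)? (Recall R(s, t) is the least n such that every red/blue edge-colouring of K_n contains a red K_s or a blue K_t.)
R(2, 120) = 120

R(2, k) = k for all k ≥ 2: in a 2-colouring of K_k, either some edge is red (a red K_2) or all edges are blue (a blue K_k). And K_{119} coloured all-blue has no blue K_120, so R(2, 120) > 119. Hence R(2, 120) = 120.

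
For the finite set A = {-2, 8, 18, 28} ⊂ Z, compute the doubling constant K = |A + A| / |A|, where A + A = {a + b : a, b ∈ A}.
K = |A + A| / |A| = 7/4

Enumerate A + A = {a + b : a, b ∈ A}. With |A| = 4, there are |A|^2 = 16 ordered sum pairs; collecting distinct values, A + A = {-4, 6, 16, 26, 36, 46, 56}, so |A + A| = 7. Thus K = 7/4. Here |A + A| = 2|A| − 1 = 7, the minimum possible — so K = 7/4 is minimal, which holds iff A is an arithmetic progression.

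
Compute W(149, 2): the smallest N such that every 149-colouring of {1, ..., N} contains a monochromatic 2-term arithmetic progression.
W(149, 2) = 149 + 1 = 150

A 2-term AP is any pair of integers, so a monochromatic 2-AP exists iff some colour is used at least twice. With 149 colours, the colouring i ↦ i on {1, ..., 149} uses each colour once, avoiding any monochromatic pair, so W(149, 2) > 149. For {1, ..., 150}, pigeonhole forces two integers of the same colour, which form a monochromatic 2-AP. Hence W(149, 2) = 150.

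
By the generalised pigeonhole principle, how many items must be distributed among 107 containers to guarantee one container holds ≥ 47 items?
n = (47 − 1)·107 + 1 = 4923

By the generalised pigeonhole principle, to guarantee some box contains ≥ r objects we need more than (r − 1) · k objects total. Threshold: n = (r − 1) · k + 1. With r = 47 and k = 107: n = 46 · 107 + 1 = 4922 + 1 = 4923. For n = 4922 = 46 · 107, we can put exactly 46 objects in every box, avoiding 47 in any single one — so 4923 is tight.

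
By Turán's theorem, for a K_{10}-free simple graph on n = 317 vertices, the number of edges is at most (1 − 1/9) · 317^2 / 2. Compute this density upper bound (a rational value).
Turán density bound = (8/9) · 317^2/2 = 401956/9 ≈ 44661.7778

Turán's theorem: ex(n, K_{r+1}) is achieved by the complete r-partite Turán graph T(n, r) with parts as balanced as possible, and is at most (1 − 1/r) · n^2/2. For r = 9, n = 317: the density bound is (8/9) · 100489/2 = 401956/9 ≈ 44661.7778. The integer-valued extremum is e(T(317, 9)) = 44661, which is strictly less than the density bound 401956/9 since 9 ∤ 317 (the parts of T(317, 9) cannot all be equal).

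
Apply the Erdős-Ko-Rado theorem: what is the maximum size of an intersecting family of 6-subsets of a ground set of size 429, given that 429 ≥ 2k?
max |F| = C(428, 5) = 116910840760

The Erdős-Ko-Rado theorem states: for n ≥ 2k, an intersecting family of k-subsets of an n-element set has size at most C(n − 1, k − 1), with equality for 'star' families {A ⊆ [n] : |A| = k, i ∈ A} (fix an element i). For n = 429, k = 6: C(428, 5) = 116910840760.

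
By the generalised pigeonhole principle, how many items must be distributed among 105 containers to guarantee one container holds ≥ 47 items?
n = (47 − 1)·105 + 1 = 4831

By the generalised pigeonhole principle, to guarantee some box contains ≥ r objects we need more than (r − 1) · k objects total. Threshold: n = (r − 1) · k + 1. With r = 47 and k = 105: n = 46 · 105 + 1 = 4830 + 1 = 4831. For n = 4830 = 46 · 105, we can put exactly 46 objects in every box, avoiding 47 in any single one — so 4831 is tight.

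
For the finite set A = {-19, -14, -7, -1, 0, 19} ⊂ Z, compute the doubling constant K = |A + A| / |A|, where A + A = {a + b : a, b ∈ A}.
K = |A + A| / |A| = 19/6

Enumerate A + A = {a + b : a, b ∈ A}. With |A| = 6, there are |A|^2 = 36 ordered sum pairs; collecting distinct values, A + A = {-38, -33, -28, -26, -21, -20, -19, -15, -14, -8, -7, -2, -1, 0, 5, 12, 18, 19, 38}, so |A + A| = 19. Thus K = 19/6. For comparison, the minimum possible |A + A| over all 6-element sets is 2·6 − 1 = 11 (so min K = 11/6), attained only by arithmetic progressions.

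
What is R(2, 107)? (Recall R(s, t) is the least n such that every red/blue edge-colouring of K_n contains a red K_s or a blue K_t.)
R(2, 107) = 107

R(2, k) = k for all k ≥ 2: in a 2-colouring of K_k, either some edge is red (a red K_2) or all edges are blue (a blue K_k). And K_{106} coloured all-blue has no blue K_107, so R(2, 107) > 106. Hence R(2, 107) = 107.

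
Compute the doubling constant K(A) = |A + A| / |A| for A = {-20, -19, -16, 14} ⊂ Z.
K = |A + A| / |A| = 10/4 = 5/2

Enumerate A + A = {a + b : a, b ∈ A}. With |A| = 4, there are |A|^2 = 16 ordered sum pairs; collecting distinct values, A + A = {-40, -39, -38, -36, -35, -32, -6, -5, -2, 28}, so |A + A| = 10. Thus K = 10/4 = 5/2. For comparison, the minimum possible |A + A| over all 4-element sets is 2·4 − 1 = 7 (so min K = 7/4), attained only by arithmetic progressions.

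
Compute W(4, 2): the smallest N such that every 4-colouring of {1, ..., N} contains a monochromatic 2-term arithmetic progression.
W(4, 2) = 4 + 1 = 5

A 2-term AP is any pair of integers, so a monochromatic 2-AP exists iff some colour is used at least twice. With 4 colours, the colouring i ↦ i on {1, ..., 4} uses each colour once, avoiding any monochromatic pair, so W(4, 2) > 4. For {1, ..., 5}, pigeonhole forces two integers of the same colour, which form a monochromatic 2-AP. Hence W(4, 2) = 5.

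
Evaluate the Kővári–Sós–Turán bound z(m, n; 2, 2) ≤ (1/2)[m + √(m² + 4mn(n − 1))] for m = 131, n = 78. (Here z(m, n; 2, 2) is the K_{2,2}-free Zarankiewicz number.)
z(131, 78; 2, 2) ≤ (1/2)[131 + √(131² + 4·131·78·77)] = (1/2)[131 + √3164305] = 954.9247

Kővári–Sós–Turán: let r_1, ..., r_131 be the row sums and z = Σ r_i the total number of 1s. Each pair of columns can share at most one row with both entries 1 (else a 2×2 all-ones block appears), so Σ_i C(r_i, 2) ≤ C(78, 2) = 3003. By convexity Σ_i C(r_i, 2) ≥ 131·C(z/131, 2) = z(z − 131)/(2·131), giving z² − 131z − 131·78·77 ≤ 0 and hence z ≤ (1/2)[131 + √(17161 + 4·786786)] = (1/2)[131 + √3164305] ≈ (1/2)(131 + 1778.8493) = 954.9247.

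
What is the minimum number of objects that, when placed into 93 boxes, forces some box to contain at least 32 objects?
n = (32 − 1)·93 + 1 = 2884

By the generalised pigeonhole principle, to guarantee some box contains ≥ r objects we need more than (r − 1) · k objects total. Threshold: n = (r − 1) · k + 1. With r = 32 and k = 93: n = 31 · 93 + 1 = 2883 + 1 = 2884. For n = 2883 = 31 · 93, we can put exactly 31 objects in every box, avoiding 32 in any single one — so 2884 is tight.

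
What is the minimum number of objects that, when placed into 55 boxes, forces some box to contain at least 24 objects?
n = (24 − 1)·55 + 1 = 1266

By the generalised pigeonhole principle, to guarantee some box contains ≥ r objects we need more than (r − 1) · k objects total. Threshold: n = (r − 1) · k + 1. With r = 24 and k = 55: n = 23 · 55 + 1 = 1265 + 1 = 1266. For n = 1265 = 23 · 55, we can put exactly 23 objects in every box, avoiding 24 in any single one — so 1266 is tight.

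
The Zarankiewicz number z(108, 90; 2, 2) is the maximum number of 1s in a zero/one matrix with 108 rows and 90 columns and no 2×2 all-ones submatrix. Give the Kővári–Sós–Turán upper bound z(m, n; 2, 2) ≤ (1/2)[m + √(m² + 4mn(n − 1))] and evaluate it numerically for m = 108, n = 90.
z(108, 90; 2, 2) ≤ (1/2)[108 + √(108² + 4·108·90·89)] = (1/2)[108 + √3471984] = 985.663

Kővári–Sós–Turán: let r_1, ..., r_108 be the row sums and z = Σ r_i the total number of 1s. Each pair of columns can share at most one row with both entries 1 (else a 2×2 all-ones block appears), so Σ_i C(r_i, 2) ≤ C(90, 2) = 4005. By convexity Σ_i C(r_i, 2) ≥ 108·C(z/108, 2) = z(z − 108)/(2·108), giving z² − 108z − 108·90·89 ≤ 0 and hence z ≤ (1/2)[108 + √(11664 + 4·865080)] = (1/2)[108 + √3471984] ≈ (1/2)(108 + 1863.3261) = 985.663.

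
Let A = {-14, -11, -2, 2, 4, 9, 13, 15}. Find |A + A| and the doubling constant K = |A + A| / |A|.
K = |A + A| / |A| = 31/8

Enumerate A + A = {a + b : a, b ∈ A}. With |A| = 8, there are |A|^2 = 64 ordered sum pairs; collecting distinct values, A + A = {-28, -25, -22, -16, -13, -12, -10, -9, -7, -5, -4, -2, -1, 0, 1, 2, 4, 6, 7, 8, 11, 13, 15, 17, 18, 19, 22, 24, 26, 28, 30}, so |A + A| = 31. Thus K = 31/8. For comparison, the minimum possible |A + A| over all 8-element sets is 2·8 − 1 = 15 (so min K = 15/8), attained only by arithmetic progressions.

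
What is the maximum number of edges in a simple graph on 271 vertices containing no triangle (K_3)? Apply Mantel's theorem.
ex(271, K_3) = ⌊271^2/4⌋ = 18360

Mantel (1907): a triangle-free graph on n vertices has at most ⌊n^2/4⌋ edges, with equality for the complete bipartite graph K_{⌊n/2⌋, ⌈n/2⌉}. For n = 271: ⌊271^2/4⌋ = ⌊73441/4⌋ = 18360. The extremal graph is K_{135, 136}, which has 135·136 = 18360 edges.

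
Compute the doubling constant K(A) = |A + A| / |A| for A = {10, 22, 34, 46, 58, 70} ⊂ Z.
K = |A + A| / |A| = 11/6

Enumerate A + A = {a + b : a, b ∈ A}. With |A| = 6, there are |A|^2 = 36 ordered sum pairs; collecting distinct values, A + A = {20, 32, 44, 56, 68, 80, 92, 104, 116, 128, 140}, so |A + A| = 11. Thus K = 11/6. Here |A + A| = 2|A| − 1 = 11, the minimum possible — so K = 11/6 is minimal, which holds iff A is an arithmetic progression.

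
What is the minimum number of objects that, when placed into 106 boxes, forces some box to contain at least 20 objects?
n = (20 − 1)·106 + 1 = 2015

By the generalised pigeonhole principle, to guarantee some box contains ≥ r objects we need more than (r − 1) · k objects total. Threshold: n = (r − 1) · k + 1. With r = 20 and k = 106: n = 19 · 106 + 1 = 2014 + 1 = 2015. For n = 2014 = 19 · 106, we can put exactly 19 objects in every box, avoiding 20 in any single one — so 2015 is tight.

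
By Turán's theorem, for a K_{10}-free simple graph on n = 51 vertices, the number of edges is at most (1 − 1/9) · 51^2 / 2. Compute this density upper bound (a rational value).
Turán density bound = (8/9) · 51^2/2 = 1156

Turán's theorem: ex(n, K_{r+1}) is achieved by the complete r-partite Turán graph T(n, r) with parts as balanced as possible, and is at most (1 − 1/r) · n^2/2. For r = 9, n = 51: the density bound is (8/9) · 2601/2 = 1156. The integer-valued extremum is e(T(51, 9)) = 1155, which is strictly less than the density bound 1156 since 9 ∤ 51 (the parts of T(51, 9) cannot all be equal).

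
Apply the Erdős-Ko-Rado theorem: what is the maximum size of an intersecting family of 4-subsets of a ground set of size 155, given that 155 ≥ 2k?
max |F| = C(154, 3) = 596904

Erdős-Ko-Rado (1961): when n ≥ 2k, max |F| = C(n−1, k−1). The bound is attained by the star {A : i ∈ A} for any fixed i ∈ [n]. Here C(155−1, 4−1) = C(154, 3) = 596904.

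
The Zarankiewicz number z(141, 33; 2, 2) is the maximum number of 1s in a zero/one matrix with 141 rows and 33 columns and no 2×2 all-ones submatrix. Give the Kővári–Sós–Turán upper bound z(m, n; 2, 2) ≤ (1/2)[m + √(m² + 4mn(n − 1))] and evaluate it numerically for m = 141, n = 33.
z(141, 33; 2, 2) ≤ (1/2)[141 + √(141² + 4·141·33·32)] = (1/2)[141 + √615465] = 462.7579

Kővári–Sós–Turán: let r_1, ..., r_141 be the row sums and z = Σ r_i the total number of 1s. Each pair of columns can share at most one row with both entries 1 (else a 2×2 all-ones block appears), so Σ_i C(r_i, 2) ≤ C(33, 2) = 528. By convexity Σ_i C(r_i, 2) ≥ 141·C(z/141, 2) = z(z − 141)/(2·141), giving z² − 141z − 141·33·32 ≤ 0 and hence z ≤ (1/2)[141 + √(19881 + 4·148896)] = (1/2)[141 + √615465] ≈ (1/2)(141 + 784.5158) = 462.7579.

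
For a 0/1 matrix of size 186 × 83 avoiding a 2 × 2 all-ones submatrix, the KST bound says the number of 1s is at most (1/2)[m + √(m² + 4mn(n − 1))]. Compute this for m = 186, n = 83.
z(186, 83; 2, 2) ≤ (1/2)[186 + √(186² + 4·186·83·82)] = (1/2)[186 + √5098260] = 1221.9663

Kővári–Sós–Turán: let r_1, ..., r_186 be the row sums and z = Σ r_i the total number of 1s. Each pair of columns can share at most one row with both entries 1 (else a 2×2 all-ones block appears), so Σ_i C(r_i, 2) ≤ C(83, 2) = 3403. By convexity Σ_i C(r_i, 2) ≥ 186·C(z/186, 2) = z(z − 186)/(2·186), giving z² − 186z − 186·83·82 ≤ 0 and hence z ≤ (1/2)[186 + √(34596 + 4·1265916)] = (1/2)[186 + √5098260] ≈ (1/2)(186 + 2257.9327) = 1221.9663.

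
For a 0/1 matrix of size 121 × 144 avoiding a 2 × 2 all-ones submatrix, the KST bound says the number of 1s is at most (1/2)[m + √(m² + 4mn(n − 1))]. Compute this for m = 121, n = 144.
z(121, 144; 2, 2) ≤ (1/2)[121 + √(121² + 4·121·144·143)] = (1/2)[121 + √9981169] = 1640.1494

Kővári–Sós–Turán: let r_1, ..., r_121 be the row sums and z = Σ r_i the total number of 1s. Each pair of columns can share at most one row with both entries 1 (else a 2×2 all-ones block appears), so Σ_i C(r_i, 2) ≤ C(144, 2) = 10296. By convexity Σ_i C(r_i, 2) ≥ 121·C(z/121, 2) = z(z − 121)/(2·121), giving z² − 121z − 121·144·143 ≤ 0 and hence z ≤ (1/2)[121 + √(14641 + 4·2491632)] = (1/2)[121 + √9981169] ≈ (1/2)(121 + 3159.2988) = 1640.1494.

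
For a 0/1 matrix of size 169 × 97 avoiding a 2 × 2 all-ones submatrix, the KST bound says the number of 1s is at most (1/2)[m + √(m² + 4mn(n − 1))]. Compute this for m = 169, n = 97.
z(169, 97; 2, 2) ≤ (1/2)[169 + √(169² + 4·169·97·96)] = (1/2)[169 + √6323473] = 1341.8258

Kővári–Sós–Turán: let r_1, ..., r_169 be the row sums and z = Σ r_i the total number of 1s. Each pair of columns can share at most one row with both entries 1 (else a 2×2 all-ones block appears), so Σ_i C(r_i, 2) ≤ C(97, 2) = 4656. By convexity Σ_i C(r_i, 2) ≥ 169·C(z/169, 2) = z(z − 169)/(2·169), giving z² − 169z − 169·97·96 ≤ 0 and hence z ≤ (1/2)[169 + √(28561 + 4·1573728)] = (1/2)[169 + √6323473] ≈ (1/2)(169 + 2514.6517) = 1341.8258.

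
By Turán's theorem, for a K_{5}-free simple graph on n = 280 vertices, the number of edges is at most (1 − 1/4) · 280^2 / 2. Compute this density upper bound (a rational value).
Turán density bound = (3/4) · 280^2/2 = 29400

Turán's theorem: ex(n, K_{r+1}) is achieved by the complete r-partite Turán graph T(n, r) with parts as balanced as possible, and is at most (1 − 1/r) · n^2/2. For r = 4, n = 280: the density bound is (3/4) · 78400/2 = 29400. Since 4 ∣ 280, the Turán graph T(280, 4) has parts of equal size 70, and its edge count e(T(280, 4)) = 29400 attains the density bound exactly.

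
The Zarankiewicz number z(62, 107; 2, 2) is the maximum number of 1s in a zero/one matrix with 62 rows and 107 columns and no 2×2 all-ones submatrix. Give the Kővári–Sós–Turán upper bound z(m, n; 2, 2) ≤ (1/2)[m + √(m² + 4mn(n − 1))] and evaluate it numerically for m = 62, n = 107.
z(62, 107; 2, 2) ≤ (1/2)[62 + √(62² + 4·62·107·106)] = (1/2)[62 + √2816660] = 870.1454

Kővári–Sós–Turán: let r_1, ..., r_62 be the row sums and z = Σ r_i the total number of 1s. Each pair of columns can share at most one row with both entries 1 (else a 2×2 all-ones block appears), so Σ_i C(r_i, 2) ≤ C(107, 2) = 5671. By convexity Σ_i C(r_i, 2) ≥ 62·C(z/62, 2) = z(z − 62)/(2·62), giving z² − 62z − 62·107·106 ≤ 0 and hence z ≤ (1/2)[62 + √(3844 + 4·703204)] = (1/2)[62 + √2816660] ≈ (1/2)(62 + 1678.2908) = 870.1454.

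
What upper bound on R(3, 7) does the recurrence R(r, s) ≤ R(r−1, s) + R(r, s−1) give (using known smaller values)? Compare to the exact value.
R(3, 7) ≤ R(2, 7) + R(3, 6) = 7 + 18 = 25; exact value R(3, 7) = 23.

The Erdős–Szekeres recurrence R(r, s) ≤ R(r−1, s) + R(r, s−1) applied to (r, s) = (3, 7) gives
  R(3, 7) ≤ R(2, 7) + R(3, 6) = 7 + 18 = 25.
(Recall R(2, k) = k and R is symmetric.) The recurrence is not tight here (it gives 25, but the exact value is R(3, 7) = 23); the tight upper bound requires a sharper argument than the simple recurrence, combined with a lower-bound construction on K_{22}.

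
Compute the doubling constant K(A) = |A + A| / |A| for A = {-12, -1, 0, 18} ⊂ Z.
K = |A + A| / |A| = 10/4 = 5/2

Enumerate A + A = {a + b : a, b ∈ A}. With |A| = 4, there are |A|^2 = 16 ordered sum pairs; collecting distinct values, A + A = {-24, -13, -12, -2, -1, 0, 6, 17, 18, 36}, so |A + A| = 10. Thus K = 10/4 = 5/2. For comparison, the minimum possible |A + A| over all 4-element sets is 2·4 − 1 = 7 (so min K = 7/4), attained only by arithmetic progressions.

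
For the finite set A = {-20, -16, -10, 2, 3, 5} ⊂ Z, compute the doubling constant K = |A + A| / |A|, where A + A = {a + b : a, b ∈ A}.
K = |A + A| / |A| = 21/6 = 7/2

Enumerate A + A = {a + b : a, b ∈ A}. With |A| = 6, there are |A|^2 = 36 ordered sum pairs; collecting distinct values, A + A = {-40, -36, -32, -30, -26, -20, -18, -17, -15, -14, -13, -11, -8, -7, -5, 4, 5, 6, 7, 8, 10}, so |A + A| = 21. Thus K = 21/6 = 7/2. For comparison, the minimum possible |A + A| over all 6-element sets is 2·6 − 1 = 11 (so min K = 11/6), attained only by arithmetic progressions.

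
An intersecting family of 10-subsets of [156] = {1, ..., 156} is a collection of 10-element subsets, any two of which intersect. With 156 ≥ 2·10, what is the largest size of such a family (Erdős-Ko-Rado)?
max |F| = C(155, 9) = 112320215956025

The Erdős-Ko-Rado theorem states: for n ≥ 2k, an intersecting family of k-subsets of an n-element set has size at most C(n − 1, k − 1), with equality for 'star' families {A ⊆ [n] : |A| = k, i ∈ A} (fix an element i). For n = 156, k = 10: C(155, 9) = 112320215956025.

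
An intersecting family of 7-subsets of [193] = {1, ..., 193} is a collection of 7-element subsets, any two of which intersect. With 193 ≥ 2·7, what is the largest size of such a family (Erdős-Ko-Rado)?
max |F| = C(192, 6) = 64300886496

Erdős-Ko-Rado (1961): when n ≥ 2k, max |F| = C(n−1, k−1). The bound is attained by the star {A : i ∈ A} for any fixed i ∈ [n]. Here C(193−1, 7−1) = C(192, 6) = 64300886496.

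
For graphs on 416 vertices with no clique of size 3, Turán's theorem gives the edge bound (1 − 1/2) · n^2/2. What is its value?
Turán density bound = (1/2) · 416^2/2 = 43264

Turán's theorem: ex(n, K_{r+1}) is achieved by the complete r-partite Turán graph T(n, r) with parts as balanced as possible, and is at most (1 − 1/r) · n^2/2. For r = 2, n = 416: the density bound is (1/2) · 173056/2 = 43264. Since 2 ∣ 416, the Turán graph T(416, 2) has parts of equal size 208, and its edge count e(T(416, 2)) = 43264 attains the density bound exactly.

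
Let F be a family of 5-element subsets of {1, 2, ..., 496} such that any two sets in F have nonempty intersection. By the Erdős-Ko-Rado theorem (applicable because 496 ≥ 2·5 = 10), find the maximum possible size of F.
max |F| = C(495, 4) = 2471342445

The Erdős-Ko-Rado theorem states: for n ≥ 2k, an intersecting family of k-subsets of an n-element set has size at most C(n − 1, k − 1), with equality for 'star' families {A ⊆ [n] : |A| = k, i ∈ A} (fix an element i). For n = 496, k = 5: C(495, 4) = 2471342445.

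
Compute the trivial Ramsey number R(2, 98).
R(2, 98) = 98

R(2, k) = k for all k ≥ 2: in a 2-colouring of K_k, either some edge is red (a red K_2) or all edges are blue (a blue K_k). And K_{97} coloured all-blue has no blue K_98, so R(2, 98) > 97. Hence R(2, 98) = 98.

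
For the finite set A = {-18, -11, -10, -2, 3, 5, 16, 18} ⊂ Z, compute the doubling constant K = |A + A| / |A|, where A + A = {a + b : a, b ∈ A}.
K = |A + A| / |A| = 31/8

Enumerate A + A = {a + b : a, b ∈ A}. With |A| = 8, there are |A|^2 = 64 ordered sum pairs; collecting distinct values, A + A = {-36, -29, -28, -22, -21, -20, -15, -13, -12, -8, -7, -6, -5, -4, -2, 0, 1, 3, 5, 6, 7, 8, 10, 14, 16, 19, 21, 23, 32, 34, 36}, so |A + A| = 31. Thus K = 31/8. For comparison, the minimum possible |A + A| over all 8-element sets is 2·8 − 1 = 15 (so min K = 15/8), attained only by arithmetic progressions.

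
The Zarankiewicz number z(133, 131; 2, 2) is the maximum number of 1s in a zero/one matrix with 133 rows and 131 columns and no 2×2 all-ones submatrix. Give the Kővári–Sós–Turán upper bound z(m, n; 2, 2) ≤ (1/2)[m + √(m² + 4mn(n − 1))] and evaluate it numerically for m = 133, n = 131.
z(133, 131; 2, 2) ≤ (1/2)[133 + √(133² + 4·133·131·130)] = (1/2)[133 + √9077649] = 1572.9569

Kővári–Sós–Turán: let r_1, ..., r_133 be the row sums and z = Σ r_i the total number of 1s. Each pair of columns can share at most one row with both entries 1 (else a 2×2 all-ones block appears), so Σ_i C(r_i, 2) ≤ C(131, 2) = 8515. By convexity Σ_i C(r_i, 2) ≥ 133·C(z/133, 2) = z(z − 133)/(2·133), giving z² − 133z − 133·131·130 ≤ 0 and hence z ≤ (1/2)[133 + √(17689 + 4·2264990)] = (1/2)[133 + √9077649] ≈ (1/2)(133 + 3012.9137) = 1572.9569.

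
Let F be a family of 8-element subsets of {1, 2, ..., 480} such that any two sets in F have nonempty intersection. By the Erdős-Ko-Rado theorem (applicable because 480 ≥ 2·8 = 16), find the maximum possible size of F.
max |F| = C(479, 7) = 1098477832960695

The Erdős-Ko-Rado theorem states: for n ≥ 2k, an intersecting family of k-subsets of an n-element set has size at most C(n − 1, k − 1), with equality for 'star' families {A ⊆ [n] : |A| = k, i ∈ A} (fix an element i). For n = 480, k = 8: C(479, 7) = 1098477832960695.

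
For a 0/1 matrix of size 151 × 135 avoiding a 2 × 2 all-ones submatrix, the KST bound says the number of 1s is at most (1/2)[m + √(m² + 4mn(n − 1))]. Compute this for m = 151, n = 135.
z(151, 135; 2, 2) ≤ (1/2)[151 + √(151² + 4·151·135·134)] = (1/2)[151 + √10949161] = 1729.9758

Kővári–Sós–Turán: let r_1, ..., r_151 be the row sums and z = Σ r_i the total number of 1s. Each pair of columns can share at most one row with both entries 1 (else a 2×2 all-ones block appears), so Σ_i C(r_i, 2) ≤ C(135, 2) = 9045. By convexity Σ_i C(r_i, 2) ≥ 151·C(z/151, 2) = z(z − 151)/(2·151), giving z² − 151z − 151·135·134 ≤ 0 and hence z ≤ (1/2)[151 + √(22801 + 4·2731590)] = (1/2)[151 + √10949161] ≈ (1/2)(151 + 3308.9516) = 1729.9758.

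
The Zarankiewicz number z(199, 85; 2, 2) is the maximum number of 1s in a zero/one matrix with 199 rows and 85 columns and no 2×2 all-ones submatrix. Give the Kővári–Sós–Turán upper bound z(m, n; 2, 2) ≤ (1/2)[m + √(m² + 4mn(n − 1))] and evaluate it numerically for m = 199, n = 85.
z(199, 85; 2, 2) ≤ (1/2)[199 + √(199² + 4·199·85·84)] = (1/2)[199 + √5723041] = 1295.6439

Kővári–Sós–Turán: let r_1, ..., r_199 be the row sums and z = Σ r_i the total number of 1s. Each pair of columns can share at most one row with both entries 1 (else a 2×2 all-ones block appears), so Σ_i C(r_i, 2) ≤ C(85, 2) = 3570. By convexity Σ_i C(r_i, 2) ≥ 199·C(z/199, 2) = z(z − 199)/(2·199), giving z² − 199z − 199·85·84 ≤ 0 and hence z ≤ (1/2)[199 + √(39601 + 4·1420860)] = (1/2)[199 + √5723041] ≈ (1/2)(199 + 2392.2878) = 1295.6439.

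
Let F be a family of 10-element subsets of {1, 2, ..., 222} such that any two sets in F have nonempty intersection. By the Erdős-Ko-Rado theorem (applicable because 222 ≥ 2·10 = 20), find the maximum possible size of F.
max |F| = C(221, 9) = 2938311614386005

The Erdős-Ko-Rado theorem states: for n ≥ 2k, an intersecting family of k-subsets of an n-element set has size at most C(n − 1, k − 1), with equality for 'star' families {A ⊆ [n] : |A| = k, i ∈ A} (fix an element i). For n = 222, k = 10: C(221, 9) = 2938311614386005.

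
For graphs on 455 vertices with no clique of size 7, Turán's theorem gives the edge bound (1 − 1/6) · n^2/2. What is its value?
Turán density bound = (5/6) · 455^2/2 = 1035125/12 ≈ 86260.4167

Turán's theorem: ex(n, K_{r+1}) is achieved by the complete r-partite Turán graph T(n, r) with parts as balanced as possible, and is at most (1 − 1/r) · n^2/2. For r = 6, n = 455: the density bound is (5/6) · 207025/2 = 1035125/12 ≈ 86260.4167. The integer-valued extremum is e(T(455, 6)) = 86260, which is strictly less than the density bound 1035125/12 since 6 ∤ 455 (the parts of T(455, 6) cannot all be equal).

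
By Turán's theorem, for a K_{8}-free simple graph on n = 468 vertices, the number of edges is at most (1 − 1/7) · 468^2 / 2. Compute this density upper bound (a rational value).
Turán density bound = (6/7) · 468^2/2 = 657072/7 ≈ 93867.4286

Turán's theorem: ex(n, K_{r+1}) is achieved by the complete r-partite Turán graph T(n, r) with parts as balanced as possible, and is at most (1 − 1/r) · n^2/2. For r = 7, n = 468: the density bound is (6/7) · 219024/2 = 657072/7 ≈ 93867.4286. The integer-valued extremum is e(T(468, 7)) = 93867, which is strictly less than the density bound 657072/7 since 7 ∤ 468 (the parts of T(468, 7) cannot all be equal).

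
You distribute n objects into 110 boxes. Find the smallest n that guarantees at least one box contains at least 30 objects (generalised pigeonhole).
n = (30 − 1)·110 + 1 = 3191

By the generalised pigeonhole principle, to guarantee some box contains ≥ r objects we need more than (r − 1) · k objects total. Threshold: n = (r − 1) · k + 1. With r = 30 and k = 110: n = 29 · 110 + 1 = 3190 + 1 = 3191. For n = 3190 = 29 · 110, we can put exactly 29 objects in every box, avoiding 30 in any single one — so 3191 is tight.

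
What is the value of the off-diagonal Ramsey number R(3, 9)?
R(3, 9) = 36

Lower bound: an explicit 2-colouring of K_{35} (typically a Paley-type or other structured construction) avoids a red K_3 and a blue K_9, showing R(3, 9) > 35.
Upper bound: the simple Erdős–Szekeres recurrence only gives R(3, 9) ≤ 37; the tight bound R(3, 9) ≤ 36 requires a sharper case analysis (or computer search) of 2-colourings of K_{36}.
Hence R(3, 9) = 36.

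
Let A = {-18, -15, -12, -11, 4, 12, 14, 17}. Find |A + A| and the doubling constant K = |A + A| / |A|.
K = |A + A| / |A| = 33/8

Enumerate A + A = {a + b : a, b ∈ A}. With |A| = 8, there are |A|^2 = 64 ordered sum pairs; collecting distinct values, A + A = {-36, -33, -30, -29, -27, -26, -24, -23, -22, -14, -11, -8, -7, -6, -4, -3, -1, 0, 1, 2, 3, 5, 6, 8, 16, 18, 21, 24, 26, 28, 29, 31, 34}, so |A + A| = 33. Thus K = 33/8. For comparison, the minimum possible |A + A| over all 8-element sets is 2·8 − 1 = 15 (so min K = 15/8), attained only by arithmetic progressions.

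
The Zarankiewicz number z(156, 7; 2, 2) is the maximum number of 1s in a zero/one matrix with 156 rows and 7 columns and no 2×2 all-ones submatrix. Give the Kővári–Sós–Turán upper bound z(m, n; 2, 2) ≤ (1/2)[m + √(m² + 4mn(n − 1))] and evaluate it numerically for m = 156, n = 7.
z(156, 7; 2, 2) ≤ (1/2)[156 + √(156² + 4·156·7·6)] = (1/2)[156 + √50544] = 190.41

Kővári–Sós–Turán: let r_1, ..., r_156 be the row sums and z = Σ r_i the total number of 1s. Each pair of columns can share at most one row with both entries 1 (else a 2×2 all-ones block appears), so Σ_i C(r_i, 2) ≤ C(7, 2) = 21. By convexity Σ_i C(r_i, 2) ≥ 156·C(z/156, 2) = z(z − 156)/(2·156), giving z² − 156z − 156·7·6 ≤ 0 and hence z ≤ (1/2)[156 + √(24336 + 4·6552)] = (1/2)[156 + √50544] ≈ (1/2)(156 + 224.8199) = 190.41.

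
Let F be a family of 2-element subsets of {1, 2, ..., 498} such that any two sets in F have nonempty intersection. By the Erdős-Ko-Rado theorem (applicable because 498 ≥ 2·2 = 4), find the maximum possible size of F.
max |F| = C(497, 1) = 497

The Erdős-Ko-Rado theorem states: for n ≥ 2k, an intersecting family of k-subsets of an n-element set has size at most C(n − 1, k − 1), with equality for 'star' families {A ⊆ [n] : |A| = k, i ∈ A} (fix an element i). For n = 498, k = 2: C(497, 1) = 497.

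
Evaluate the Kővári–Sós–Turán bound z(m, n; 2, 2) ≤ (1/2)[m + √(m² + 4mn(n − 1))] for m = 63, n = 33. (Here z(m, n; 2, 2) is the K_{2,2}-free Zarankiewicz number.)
z(63, 33; 2, 2) ≤ (1/2)[63 + √(63² + 4·63·33·32)] = (1/2)[63 + √270081] = 291.3466

Kővári–Sós–Turán: let r_1, ..., r_63 be the row sums and z = Σ r_i the total number of 1s. Each pair of columns can share at most one row with both entries 1 (else a 2×2 all-ones block appears), so Σ_i C(r_i, 2) ≤ C(33, 2) = 528. By convexity Σ_i C(r_i, 2) ≥ 63·C(z/63, 2) = z(z − 63)/(2·63), giving z² − 63z − 63·33·32 ≤ 0 and hence z ≤ (1/2)[63 + √(3969 + 4·66528)] = (1/2)[63 + √270081] ≈ (1/2)(63 + 519.6932) = 291.3466.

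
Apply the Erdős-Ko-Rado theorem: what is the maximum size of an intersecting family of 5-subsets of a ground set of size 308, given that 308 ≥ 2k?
max |F| = C(307, 4) = 362929260

Erdős-Ko-Rado (1961): when n ≥ 2k, max |F| = C(n−1, k−1). The bound is attained by the star {A : i ∈ A} for any fixed i ∈ [n]. Here C(308−1, 5−1) = C(307, 4) = 362929260.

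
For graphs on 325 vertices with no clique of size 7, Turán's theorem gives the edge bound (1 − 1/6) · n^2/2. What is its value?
Turán density bound = (5/6) · 325^2/2 = 528125/12 ≈ 44010.4167

Turán's theorem: ex(n, K_{r+1}) is achieved by the complete r-partite Turán graph T(n, r) with parts as balanced as possible, and is at most (1 − 1/r) · n^2/2. For r = 6, n = 325: the density bound is (5/6) · 105625/2 = 528125/12 ≈ 44010.4167. The integer-valued extremum is e(T(325, 6)) = 44010, which is strictly less than the density bound 528125/12 since 6 ∤ 325 (the parts of T(325, 6) cannot all be equal).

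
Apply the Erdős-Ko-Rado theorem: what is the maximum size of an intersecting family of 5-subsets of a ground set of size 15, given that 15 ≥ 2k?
max |F| = C(14, 4) = 1001

The Erdős-Ko-Rado theorem states: for n ≥ 2k, an intersecting family of k-subsets of an n-element set has size at most C(n − 1, k − 1), with equality for 'star' families {A ⊆ [n] : |A| = k, i ∈ A} (fix an element i). For n = 15, k = 5: C(14, 4) = 1001.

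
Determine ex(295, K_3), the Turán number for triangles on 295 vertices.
ex(295, K_3) = ⌊295^2/4⌋ = 21756

Mantel (1907): a triangle-free graph on n vertices has at most ⌊n^2/4⌋ edges, with equality for the complete bipartite graph K_{⌊n/2⌋, ⌈n/2⌉}. For n = 295: ⌊295^2/4⌋ = ⌊87025/4⌋ = 21756. The extremal graph is K_{147, 148}, which has 147·148 = 21756 edges.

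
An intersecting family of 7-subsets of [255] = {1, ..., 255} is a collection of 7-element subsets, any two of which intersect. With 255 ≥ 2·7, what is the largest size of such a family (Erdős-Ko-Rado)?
max |F| = C(254, 6) = 351427189575

Erdős-Ko-Rado (1961): when n ≥ 2k, max |F| = C(n−1, k−1). The bound is attained by the star {A : i ∈ A} for any fixed i ∈ [n]. Here C(255−1, 7−1) = C(254, 6) = 351427189575.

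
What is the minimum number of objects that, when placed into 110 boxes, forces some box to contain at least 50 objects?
n = (50 − 1)·110 + 1 = 5391

By the generalised pigeonhole principle, to guarantee some box contains ≥ r objects we need more than (r − 1) · k objects total. Threshold: n = (r − 1) · k + 1. With r = 50 and k = 110: n = 49 · 110 + 1 = 5390 + 1 = 5391. For n = 5390 = 49 · 110, we can put exactly 49 objects in every box, avoiding 50 in any single one — so 5391 is tight.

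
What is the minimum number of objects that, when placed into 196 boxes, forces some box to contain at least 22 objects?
n = (22 − 1)·196 + 1 = 4117

By the generalised pigeonhole principle, to guarantee some box contains ≥ r objects we need more than (r − 1) · k objects total. Threshold: n = (r − 1) · k + 1. With r = 22 and k = 196: n = 21 · 196 + 1 = 4116 + 1 = 4117. For n = 4116 = 21 · 196, we can put exactly 21 objects in every box, avoiding 22 in any single one — so 4117 is tight.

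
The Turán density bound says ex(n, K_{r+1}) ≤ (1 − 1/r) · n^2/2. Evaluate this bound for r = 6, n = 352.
Turán density bound = (5/6) · 352^2/2 = 154880/3 ≈ 51626.6667

Turán's theorem: ex(n, K_{r+1}) is achieved by the complete r-partite Turán graph T(n, r) with parts as balanced as possible, and is at most (1 − 1/r) · n^2/2. For r = 6, n = 352: the density bound is (5/6) · 123904/2 = 154880/3 ≈ 51626.6667. The integer-valued extremum is e(T(352, 6)) = 51626, which is strictly less than the density bound 154880/3 since 6 ∤ 352 (the parts of T(352, 6) cannot all be equal).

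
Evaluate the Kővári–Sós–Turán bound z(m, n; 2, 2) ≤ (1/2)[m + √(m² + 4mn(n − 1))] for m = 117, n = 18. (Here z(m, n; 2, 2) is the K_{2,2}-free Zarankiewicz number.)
z(117, 18; 2, 2) ≤ (1/2)[117 + √(117² + 4·117·18·17)] = (1/2)[117 + √156897] = 256.5511

Kővári–Sós–Turán: let r_1, ..., r_117 be the row sums and z = Σ r_i the total number of 1s. Each pair of columns can share at most one row with both entries 1 (else a 2×2 all-ones block appears), so Σ_i C(r_i, 2) ≤ C(18, 2) = 153. By convexity Σ_i C(r_i, 2) ≥ 117·C(z/117, 2) = z(z − 117)/(2·117), giving z² − 117z − 117·18·17 ≤ 0 and hence z ≤ (1/2)[117 + √(13689 + 4·35802)] = (1/2)[117 + √156897] ≈ (1/2)(117 + 396.1023) = 256.5511.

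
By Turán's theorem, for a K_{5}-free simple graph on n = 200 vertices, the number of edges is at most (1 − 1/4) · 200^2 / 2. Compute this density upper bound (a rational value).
Turán density bound = (3/4) · 200^2/2 = 15000

Turán's theorem: ex(n, K_{r+1}) is achieved by the complete r-partite Turán graph T(n, r) with parts as balanced as possible, and is at most (1 − 1/r) · n^2/2. For r = 4, n = 200: the density bound is (3/4) · 40000/2 = 15000. Since 4 ∣ 200, the Turán graph T(200, 4) has parts of equal size 50, and its edge count e(T(200, 4)) = 15000 attains the density bound exactly.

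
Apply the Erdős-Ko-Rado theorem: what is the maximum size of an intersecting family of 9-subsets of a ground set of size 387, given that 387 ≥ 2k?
max |F| = C(386, 8) = 11362362854289040

Erdős-Ko-Rado (1961): when n ≥ 2k, max |F| = C(n−1, k−1). The bound is attained by the star {A : i ∈ A} for any fixed i ∈ [n]. Here C(387−1, 9−1) = C(386, 8) = 11362362854289040.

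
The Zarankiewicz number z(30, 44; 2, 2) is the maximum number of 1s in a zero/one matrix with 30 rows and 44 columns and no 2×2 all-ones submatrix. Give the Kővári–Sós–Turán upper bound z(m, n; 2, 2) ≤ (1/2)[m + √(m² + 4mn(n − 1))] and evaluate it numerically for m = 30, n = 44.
z(30, 44; 2, 2) ≤ (1/2)[30 + √(30² + 4·30·44·43)] = (1/2)[30 + √227940] = 253.7153

Kővári–Sós–Turán: let r_1, ..., r_30 be the row sums and z = Σ r_i the total number of 1s. Each pair of columns can share at most one row with both entries 1 (else a 2×2 all-ones block appears), so Σ_i C(r_i, 2) ≤ C(44, 2) = 946. By convexity Σ_i C(r_i, 2) ≥ 30·C(z/30, 2) = z(z − 30)/(2·30), giving z² − 30z − 30·44·43 ≤ 0 and hence z ≤ (1/2)[30 + √(900 + 4·56760)] = (1/2)[30 + √227940] ≈ (1/2)(30 + 477.4306) = 253.7153.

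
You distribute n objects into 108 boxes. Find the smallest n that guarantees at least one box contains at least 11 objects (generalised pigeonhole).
n = (11 − 1)·108 + 1 = 1081

By the generalised pigeonhole principle, to guarantee some box contains ≥ r objects we need more than (r − 1) · k objects total. Threshold: n = (r − 1) · k + 1. With r = 11 and k = 108: n = 10 · 108 + 1 = 1080 + 1 = 1081. For n = 1080 = 10 · 108, we can put exactly 10 objects in every box, avoiding 11 in any single one — so 1081 is tight.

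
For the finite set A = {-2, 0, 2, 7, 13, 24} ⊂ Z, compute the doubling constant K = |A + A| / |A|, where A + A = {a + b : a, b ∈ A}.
K = |A + A| / |A| = 19/6

Enumerate A + A = {a + b : a, b ∈ A}. With |A| = 6, there are |A|^2 = 36 ordered sum pairs; collecting distinct values, A + A = {-4, -2, 0, 2, 4, 5, 7, 9, 11, 13, 14, 15, 20, 22, 24, 26, 31, 37, 48}, so |A + A| = 19. Thus K = 19/6. For comparison, the minimum possible |A + A| over all 6-element sets is 2·6 − 1 = 11 (so min K = 11/6), attained only by arithmetic progressions.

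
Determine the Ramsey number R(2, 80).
R(2, 80) = 80

R(2, k) = k for all k ≥ 2: in a 2-colouring of K_k, either some edge is red (a red K_2) or all edges are blue (a blue K_k). And K_{79} coloured all-blue has no blue K_80, so R(2, 80) > 79. Hence R(2, 80) = 80.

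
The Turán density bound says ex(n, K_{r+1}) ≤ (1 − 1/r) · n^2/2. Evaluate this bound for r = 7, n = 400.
Turán density bound = (6/7) · 400^2/2 = 480000/7 ≈ 68571.4286

Turán's theorem: ex(n, K_{r+1}) is achieved by the complete r-partite Turán graph T(n, r) with parts as balanced as possible, and is at most (1 − 1/r) · n^2/2. For r = 7, n = 400: the density bound is (6/7) · 160000/2 = 480000/7 ≈ 68571.4286. The integer-valued extremum is e(T(400, 7)) = 68571, which is strictly less than the density bound 480000/7 since 7 ∤ 400 (the parts of T(400, 7) cannot all be equal).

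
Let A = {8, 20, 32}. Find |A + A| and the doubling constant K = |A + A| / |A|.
K = |A + A| / |A| = 5/3

Enumerate A + A = {a + b : a, b ∈ A}. With |A| = 3, there are |A|^2 = 9 ordered sum pairs; collecting distinct values, A + A = {16, 28, 40, 52, 64}, so |A + A| = 5. Thus K = 5/3. Here |A + A| = 2|A| − 1 = 5, the minimum possible — so K = 5/3 is minimal, which holds iff A is an arithmetic progression.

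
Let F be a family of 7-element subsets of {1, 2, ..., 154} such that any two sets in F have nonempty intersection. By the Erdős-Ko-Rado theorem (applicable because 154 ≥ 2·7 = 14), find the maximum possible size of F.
max |F| = C(153, 6) = 16133132940

Erdős-Ko-Rado (1961): when n ≥ 2k, max |F| = C(n−1, k−1). The bound is attained by the star {A : i ∈ A} for any fixed i ∈ [n]. Here C(154−1, 7−1) = C(153, 6) = 16133132940.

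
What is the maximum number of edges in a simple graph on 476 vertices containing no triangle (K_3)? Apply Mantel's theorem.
ex(476, K_3) = ⌊476^2/4⌋ = 56644

Mantel (1907): a triangle-free graph on n vertices has at most ⌊n^2/4⌋ edges, with equality for the complete bipartite graph K_{⌊n/2⌋, ⌈n/2⌉}. For n = 476: ⌊476^2/4⌋ = ⌊226576/4⌋ = 56644. The extremal graph is K_{238, 238}, which has 238·238 = 56644 edges.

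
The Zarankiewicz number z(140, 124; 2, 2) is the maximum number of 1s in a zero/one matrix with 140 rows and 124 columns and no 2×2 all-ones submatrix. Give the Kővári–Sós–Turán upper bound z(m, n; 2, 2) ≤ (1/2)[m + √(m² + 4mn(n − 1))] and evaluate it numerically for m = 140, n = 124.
z(140, 124; 2, 2) ≤ (1/2)[140 + √(140² + 4·140·124·123)] = (1/2)[140 + √8560720] = 1532.9354

Kővári–Sós–Turán: let r_1, ..., r_140 be the row sums and z = Σ r_i the total number of 1s. Each pair of columns can share at most one row with both entries 1 (else a 2×2 all-ones block appears), so Σ_i C(r_i, 2) ≤ C(124, 2) = 7626. By convexity Σ_i C(r_i, 2) ≥ 140·C(z/140, 2) = z(z − 140)/(2·140), giving z² − 140z − 140·124·123 ≤ 0 and hence z ≤ (1/2)[140 + √(19600 + 4·2135280)] = (1/2)[140 + √8560720] ≈ (1/2)(140 + 2925.8708) = 1532.9354.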